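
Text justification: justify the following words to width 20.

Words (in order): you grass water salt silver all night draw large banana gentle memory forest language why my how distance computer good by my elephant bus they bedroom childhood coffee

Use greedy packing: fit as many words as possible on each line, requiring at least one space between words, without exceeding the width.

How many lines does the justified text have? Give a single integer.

Answer: 9

Derivation:
Line 1: ['you', 'grass', 'water', 'salt'] (min_width=20, slack=0)
Line 2: ['silver', 'all', 'night'] (min_width=16, slack=4)
Line 3: ['draw', 'large', 'banana'] (min_width=17, slack=3)
Line 4: ['gentle', 'memory', 'forest'] (min_width=20, slack=0)
Line 5: ['language', 'why', 'my', 'how'] (min_width=19, slack=1)
Line 6: ['distance', 'computer'] (min_width=17, slack=3)
Line 7: ['good', 'by', 'my', 'elephant'] (min_width=19, slack=1)
Line 8: ['bus', 'they', 'bedroom'] (min_width=16, slack=4)
Line 9: ['childhood', 'coffee'] (min_width=16, slack=4)
Total lines: 9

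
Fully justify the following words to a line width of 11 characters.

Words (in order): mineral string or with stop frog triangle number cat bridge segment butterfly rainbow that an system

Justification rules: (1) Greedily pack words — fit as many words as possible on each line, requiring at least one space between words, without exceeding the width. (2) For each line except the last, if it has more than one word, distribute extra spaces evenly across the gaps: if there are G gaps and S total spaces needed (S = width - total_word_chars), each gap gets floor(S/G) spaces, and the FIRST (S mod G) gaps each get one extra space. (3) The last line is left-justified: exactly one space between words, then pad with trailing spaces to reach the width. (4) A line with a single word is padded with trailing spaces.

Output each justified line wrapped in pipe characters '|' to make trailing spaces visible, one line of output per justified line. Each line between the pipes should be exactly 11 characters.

Line 1: ['mineral'] (min_width=7, slack=4)
Line 2: ['string', 'or'] (min_width=9, slack=2)
Line 3: ['with', 'stop'] (min_width=9, slack=2)
Line 4: ['frog'] (min_width=4, slack=7)
Line 5: ['triangle'] (min_width=8, slack=3)
Line 6: ['number', 'cat'] (min_width=10, slack=1)
Line 7: ['bridge'] (min_width=6, slack=5)
Line 8: ['segment'] (min_width=7, slack=4)
Line 9: ['butterfly'] (min_width=9, slack=2)
Line 10: ['rainbow'] (min_width=7, slack=4)
Line 11: ['that', 'an'] (min_width=7, slack=4)
Line 12: ['system'] (min_width=6, slack=5)

Answer: |mineral    |
|string   or|
|with   stop|
|frog       |
|triangle   |
|number  cat|
|bridge     |
|segment    |
|butterfly  |
|rainbow    |
|that     an|
|system     |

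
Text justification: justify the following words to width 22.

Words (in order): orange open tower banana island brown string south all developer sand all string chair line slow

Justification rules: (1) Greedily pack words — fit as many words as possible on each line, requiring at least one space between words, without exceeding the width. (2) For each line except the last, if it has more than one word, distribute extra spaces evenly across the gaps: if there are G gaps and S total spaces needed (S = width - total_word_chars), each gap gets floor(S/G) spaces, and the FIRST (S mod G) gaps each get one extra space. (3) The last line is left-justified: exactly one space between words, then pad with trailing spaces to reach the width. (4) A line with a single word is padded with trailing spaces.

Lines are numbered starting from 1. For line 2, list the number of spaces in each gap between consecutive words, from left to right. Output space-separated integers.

Answer: 3 2

Derivation:
Line 1: ['orange', 'open', 'tower'] (min_width=17, slack=5)
Line 2: ['banana', 'island', 'brown'] (min_width=19, slack=3)
Line 3: ['string', 'south', 'all'] (min_width=16, slack=6)
Line 4: ['developer', 'sand', 'all'] (min_width=18, slack=4)
Line 5: ['string', 'chair', 'line', 'slow'] (min_width=22, slack=0)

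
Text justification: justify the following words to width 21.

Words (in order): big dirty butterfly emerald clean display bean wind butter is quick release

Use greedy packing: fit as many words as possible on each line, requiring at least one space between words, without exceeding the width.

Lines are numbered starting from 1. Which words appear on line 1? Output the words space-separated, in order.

Answer: big dirty butterfly

Derivation:
Line 1: ['big', 'dirty', 'butterfly'] (min_width=19, slack=2)
Line 2: ['emerald', 'clean', 'display'] (min_width=21, slack=0)
Line 3: ['bean', 'wind', 'butter', 'is'] (min_width=19, slack=2)
Line 4: ['quick', 'release'] (min_width=13, slack=8)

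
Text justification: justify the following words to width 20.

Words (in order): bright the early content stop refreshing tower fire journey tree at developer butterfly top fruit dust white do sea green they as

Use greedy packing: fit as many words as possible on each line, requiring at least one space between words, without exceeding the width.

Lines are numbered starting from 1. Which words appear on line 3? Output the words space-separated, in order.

Answer: refreshing tower

Derivation:
Line 1: ['bright', 'the', 'early'] (min_width=16, slack=4)
Line 2: ['content', 'stop'] (min_width=12, slack=8)
Line 3: ['refreshing', 'tower'] (min_width=16, slack=4)
Line 4: ['fire', 'journey', 'tree', 'at'] (min_width=20, slack=0)
Line 5: ['developer', 'butterfly'] (min_width=19, slack=1)
Line 6: ['top', 'fruit', 'dust', 'white'] (min_width=20, slack=0)
Line 7: ['do', 'sea', 'green', 'they', 'as'] (min_width=20, slack=0)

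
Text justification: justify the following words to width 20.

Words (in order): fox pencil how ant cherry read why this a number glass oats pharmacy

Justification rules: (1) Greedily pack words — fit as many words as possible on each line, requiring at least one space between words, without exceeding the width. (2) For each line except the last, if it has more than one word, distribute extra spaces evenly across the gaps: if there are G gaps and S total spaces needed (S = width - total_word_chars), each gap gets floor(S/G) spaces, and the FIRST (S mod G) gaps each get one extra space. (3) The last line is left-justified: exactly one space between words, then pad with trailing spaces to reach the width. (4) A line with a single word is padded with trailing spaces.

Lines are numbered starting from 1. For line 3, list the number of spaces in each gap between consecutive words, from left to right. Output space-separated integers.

Line 1: ['fox', 'pencil', 'how', 'ant'] (min_width=18, slack=2)
Line 2: ['cherry', 'read', 'why', 'this'] (min_width=20, slack=0)
Line 3: ['a', 'number', 'glass', 'oats'] (min_width=19, slack=1)
Line 4: ['pharmacy'] (min_width=8, slack=12)

Answer: 2 1 1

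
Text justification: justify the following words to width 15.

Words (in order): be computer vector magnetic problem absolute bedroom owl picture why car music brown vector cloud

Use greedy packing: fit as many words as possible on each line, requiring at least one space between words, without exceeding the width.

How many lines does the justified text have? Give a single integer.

Answer: 8

Derivation:
Line 1: ['be', 'computer'] (min_width=11, slack=4)
Line 2: ['vector', 'magnetic'] (min_width=15, slack=0)
Line 3: ['problem'] (min_width=7, slack=8)
Line 4: ['absolute'] (min_width=8, slack=7)
Line 5: ['bedroom', 'owl'] (min_width=11, slack=4)
Line 6: ['picture', 'why', 'car'] (min_width=15, slack=0)
Line 7: ['music', 'brown'] (min_width=11, slack=4)
Line 8: ['vector', 'cloud'] (min_width=12, slack=3)
Total lines: 8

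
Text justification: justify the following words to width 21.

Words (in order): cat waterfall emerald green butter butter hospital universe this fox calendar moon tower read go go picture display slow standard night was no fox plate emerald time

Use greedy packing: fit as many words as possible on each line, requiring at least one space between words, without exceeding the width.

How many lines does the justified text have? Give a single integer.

Answer: 9

Derivation:
Line 1: ['cat', 'waterfall', 'emerald'] (min_width=21, slack=0)
Line 2: ['green', 'butter', 'butter'] (min_width=19, slack=2)
Line 3: ['hospital', 'universe'] (min_width=17, slack=4)
Line 4: ['this', 'fox', 'calendar'] (min_width=17, slack=4)
Line 5: ['moon', 'tower', 'read', 'go', 'go'] (min_width=21, slack=0)
Line 6: ['picture', 'display', 'slow'] (min_width=20, slack=1)
Line 7: ['standard', 'night', 'was', 'no'] (min_width=21, slack=0)
Line 8: ['fox', 'plate', 'emerald'] (min_width=17, slack=4)
Line 9: ['time'] (min_width=4, slack=17)
Total lines: 9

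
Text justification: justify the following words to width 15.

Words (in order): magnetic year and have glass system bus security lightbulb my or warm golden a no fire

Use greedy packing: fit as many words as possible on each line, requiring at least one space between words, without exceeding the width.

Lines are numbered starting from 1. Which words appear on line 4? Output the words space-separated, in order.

Line 1: ['magnetic', 'year'] (min_width=13, slack=2)
Line 2: ['and', 'have', 'glass'] (min_width=14, slack=1)
Line 3: ['system', 'bus'] (min_width=10, slack=5)
Line 4: ['security'] (min_width=8, slack=7)
Line 5: ['lightbulb', 'my', 'or'] (min_width=15, slack=0)
Line 6: ['warm', 'golden', 'a'] (min_width=13, slack=2)
Line 7: ['no', 'fire'] (min_width=7, slack=8)

Answer: security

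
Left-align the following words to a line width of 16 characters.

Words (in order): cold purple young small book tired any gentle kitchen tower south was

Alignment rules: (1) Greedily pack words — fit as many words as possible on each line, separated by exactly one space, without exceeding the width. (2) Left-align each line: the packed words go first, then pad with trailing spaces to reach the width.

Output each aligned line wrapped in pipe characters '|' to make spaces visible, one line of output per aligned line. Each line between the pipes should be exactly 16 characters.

Line 1: ['cold', 'purple'] (min_width=11, slack=5)
Line 2: ['young', 'small', 'book'] (min_width=16, slack=0)
Line 3: ['tired', 'any', 'gentle'] (min_width=16, slack=0)
Line 4: ['kitchen', 'tower'] (min_width=13, slack=3)
Line 5: ['south', 'was'] (min_width=9, slack=7)

Answer: |cold purple     |
|young small book|
|tired any gentle|
|kitchen tower   |
|south was       |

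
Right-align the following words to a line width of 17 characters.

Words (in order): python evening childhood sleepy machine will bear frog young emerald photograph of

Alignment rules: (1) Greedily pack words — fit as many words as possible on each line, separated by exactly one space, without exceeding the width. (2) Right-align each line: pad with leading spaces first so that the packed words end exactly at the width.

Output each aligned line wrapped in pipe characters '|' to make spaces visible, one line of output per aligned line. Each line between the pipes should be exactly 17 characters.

Answer: |   python evening|
| childhood sleepy|
|machine will bear|
|       frog young|
|          emerald|
|    photograph of|

Derivation:
Line 1: ['python', 'evening'] (min_width=14, slack=3)
Line 2: ['childhood', 'sleepy'] (min_width=16, slack=1)
Line 3: ['machine', 'will', 'bear'] (min_width=17, slack=0)
Line 4: ['frog', 'young'] (min_width=10, slack=7)
Line 5: ['emerald'] (min_width=7, slack=10)
Line 6: ['photograph', 'of'] (min_width=13, slack=4)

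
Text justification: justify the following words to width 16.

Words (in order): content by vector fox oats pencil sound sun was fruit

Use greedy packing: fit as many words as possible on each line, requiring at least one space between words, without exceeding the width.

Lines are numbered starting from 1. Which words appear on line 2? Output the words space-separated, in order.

Answer: vector fox oats

Derivation:
Line 1: ['content', 'by'] (min_width=10, slack=6)
Line 2: ['vector', 'fox', 'oats'] (min_width=15, slack=1)
Line 3: ['pencil', 'sound', 'sun'] (min_width=16, slack=0)
Line 4: ['was', 'fruit'] (min_width=9, slack=7)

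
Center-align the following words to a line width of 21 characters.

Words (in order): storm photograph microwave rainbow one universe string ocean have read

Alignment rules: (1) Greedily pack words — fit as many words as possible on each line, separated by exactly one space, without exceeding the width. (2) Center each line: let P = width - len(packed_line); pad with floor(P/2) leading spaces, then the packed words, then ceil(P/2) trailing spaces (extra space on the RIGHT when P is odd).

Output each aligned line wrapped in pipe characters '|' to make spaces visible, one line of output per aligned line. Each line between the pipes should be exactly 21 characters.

Line 1: ['storm', 'photograph'] (min_width=16, slack=5)
Line 2: ['microwave', 'rainbow', 'one'] (min_width=21, slack=0)
Line 3: ['universe', 'string', 'ocean'] (min_width=21, slack=0)
Line 4: ['have', 'read'] (min_width=9, slack=12)

Answer: |  storm photograph   |
|microwave rainbow one|
|universe string ocean|
|      have read      |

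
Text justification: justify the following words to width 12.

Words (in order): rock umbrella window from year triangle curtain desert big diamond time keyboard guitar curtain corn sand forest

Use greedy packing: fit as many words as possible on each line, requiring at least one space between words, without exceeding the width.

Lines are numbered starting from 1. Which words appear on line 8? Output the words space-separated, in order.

Line 1: ['rock'] (min_width=4, slack=8)
Line 2: ['umbrella'] (min_width=8, slack=4)
Line 3: ['window', 'from'] (min_width=11, slack=1)
Line 4: ['year'] (min_width=4, slack=8)
Line 5: ['triangle'] (min_width=8, slack=4)
Line 6: ['curtain'] (min_width=7, slack=5)
Line 7: ['desert', 'big'] (min_width=10, slack=2)
Line 8: ['diamond', 'time'] (min_width=12, slack=0)
Line 9: ['keyboard'] (min_width=8, slack=4)
Line 10: ['guitar'] (min_width=6, slack=6)
Line 11: ['curtain', 'corn'] (min_width=12, slack=0)
Line 12: ['sand', 'forest'] (min_width=11, slack=1)

Answer: diamond time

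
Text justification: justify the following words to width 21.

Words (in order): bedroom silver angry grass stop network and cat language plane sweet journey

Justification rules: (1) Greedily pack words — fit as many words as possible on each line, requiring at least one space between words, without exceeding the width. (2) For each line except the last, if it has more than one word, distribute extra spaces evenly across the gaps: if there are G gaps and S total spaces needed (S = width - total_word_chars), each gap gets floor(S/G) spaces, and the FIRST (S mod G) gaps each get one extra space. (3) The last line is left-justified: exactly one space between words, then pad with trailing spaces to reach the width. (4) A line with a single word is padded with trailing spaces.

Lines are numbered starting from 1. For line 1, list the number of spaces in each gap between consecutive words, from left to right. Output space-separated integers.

Line 1: ['bedroom', 'silver', 'angry'] (min_width=20, slack=1)
Line 2: ['grass', 'stop', 'network'] (min_width=18, slack=3)
Line 3: ['and', 'cat', 'language'] (min_width=16, slack=5)
Line 4: ['plane', 'sweet', 'journey'] (min_width=19, slack=2)

Answer: 2 1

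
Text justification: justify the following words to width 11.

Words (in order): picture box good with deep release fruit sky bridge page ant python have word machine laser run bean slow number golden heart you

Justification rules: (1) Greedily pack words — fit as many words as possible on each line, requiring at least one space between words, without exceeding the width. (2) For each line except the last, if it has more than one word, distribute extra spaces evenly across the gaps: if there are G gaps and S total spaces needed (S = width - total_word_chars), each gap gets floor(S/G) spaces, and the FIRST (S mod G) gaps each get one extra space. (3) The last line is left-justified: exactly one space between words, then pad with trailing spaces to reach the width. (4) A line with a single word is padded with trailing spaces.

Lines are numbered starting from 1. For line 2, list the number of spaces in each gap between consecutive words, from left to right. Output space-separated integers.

Answer: 3

Derivation:
Line 1: ['picture', 'box'] (min_width=11, slack=0)
Line 2: ['good', 'with'] (min_width=9, slack=2)
Line 3: ['deep'] (min_width=4, slack=7)
Line 4: ['release'] (min_width=7, slack=4)
Line 5: ['fruit', 'sky'] (min_width=9, slack=2)
Line 6: ['bridge', 'page'] (min_width=11, slack=0)
Line 7: ['ant', 'python'] (min_width=10, slack=1)
Line 8: ['have', 'word'] (min_width=9, slack=2)
Line 9: ['machine'] (min_width=7, slack=4)
Line 10: ['laser', 'run'] (min_width=9, slack=2)
Line 11: ['bean', 'slow'] (min_width=9, slack=2)
Line 12: ['number'] (min_width=6, slack=5)
Line 13: ['golden'] (min_width=6, slack=5)
Line 14: ['heart', 'you'] (min_width=9, slack=2)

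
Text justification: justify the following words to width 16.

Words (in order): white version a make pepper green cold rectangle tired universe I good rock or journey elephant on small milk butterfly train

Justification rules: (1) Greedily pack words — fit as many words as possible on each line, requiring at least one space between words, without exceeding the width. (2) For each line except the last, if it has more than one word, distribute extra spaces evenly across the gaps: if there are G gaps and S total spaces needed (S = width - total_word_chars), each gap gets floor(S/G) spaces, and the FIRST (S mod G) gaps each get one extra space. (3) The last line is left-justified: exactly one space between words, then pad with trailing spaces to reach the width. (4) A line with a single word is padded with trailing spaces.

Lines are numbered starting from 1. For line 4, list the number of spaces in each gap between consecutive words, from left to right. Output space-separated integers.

Line 1: ['white', 'version', 'a'] (min_width=15, slack=1)
Line 2: ['make', 'pepper'] (min_width=11, slack=5)
Line 3: ['green', 'cold'] (min_width=10, slack=6)
Line 4: ['rectangle', 'tired'] (min_width=15, slack=1)
Line 5: ['universe', 'I', 'good'] (min_width=15, slack=1)
Line 6: ['rock', 'or', 'journey'] (min_width=15, slack=1)
Line 7: ['elephant', 'on'] (min_width=11, slack=5)
Line 8: ['small', 'milk'] (min_width=10, slack=6)
Line 9: ['butterfly', 'train'] (min_width=15, slack=1)

Answer: 2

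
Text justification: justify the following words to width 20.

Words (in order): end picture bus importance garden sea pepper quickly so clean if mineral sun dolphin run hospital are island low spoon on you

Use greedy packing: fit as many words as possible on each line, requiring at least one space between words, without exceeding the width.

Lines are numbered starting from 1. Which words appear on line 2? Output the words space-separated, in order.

Answer: importance garden

Derivation:
Line 1: ['end', 'picture', 'bus'] (min_width=15, slack=5)
Line 2: ['importance', 'garden'] (min_width=17, slack=3)
Line 3: ['sea', 'pepper', 'quickly'] (min_width=18, slack=2)
Line 4: ['so', 'clean', 'if', 'mineral'] (min_width=19, slack=1)
Line 5: ['sun', 'dolphin', 'run'] (min_width=15, slack=5)
Line 6: ['hospital', 'are', 'island'] (min_width=19, slack=1)
Line 7: ['low', 'spoon', 'on', 'you'] (min_width=16, slack=4)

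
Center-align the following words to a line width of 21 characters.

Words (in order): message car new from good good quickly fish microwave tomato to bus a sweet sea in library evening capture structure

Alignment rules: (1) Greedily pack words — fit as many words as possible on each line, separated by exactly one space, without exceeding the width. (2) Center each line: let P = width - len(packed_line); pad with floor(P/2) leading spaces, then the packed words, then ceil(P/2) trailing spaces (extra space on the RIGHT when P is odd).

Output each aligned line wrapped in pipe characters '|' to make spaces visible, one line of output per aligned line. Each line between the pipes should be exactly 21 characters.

Line 1: ['message', 'car', 'new', 'from'] (min_width=20, slack=1)
Line 2: ['good', 'good', 'quickly'] (min_width=17, slack=4)
Line 3: ['fish', 'microwave', 'tomato'] (min_width=21, slack=0)
Line 4: ['to', 'bus', 'a', 'sweet', 'sea', 'in'] (min_width=21, slack=0)
Line 5: ['library', 'evening'] (min_width=15, slack=6)
Line 6: ['capture', 'structure'] (min_width=17, slack=4)

Answer: |message car new from |
|  good good quickly  |
|fish microwave tomato|
|to bus a sweet sea in|
|   library evening   |
|  capture structure  |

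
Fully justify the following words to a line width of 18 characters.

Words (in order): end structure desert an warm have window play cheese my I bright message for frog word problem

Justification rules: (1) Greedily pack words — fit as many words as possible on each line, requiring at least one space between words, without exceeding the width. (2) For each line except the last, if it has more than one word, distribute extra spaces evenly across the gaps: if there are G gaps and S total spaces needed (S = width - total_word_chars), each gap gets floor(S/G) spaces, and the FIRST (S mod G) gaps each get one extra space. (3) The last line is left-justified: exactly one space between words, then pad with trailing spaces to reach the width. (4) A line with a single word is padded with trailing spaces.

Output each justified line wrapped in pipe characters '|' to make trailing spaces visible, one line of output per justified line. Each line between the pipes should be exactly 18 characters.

Line 1: ['end', 'structure'] (min_width=13, slack=5)
Line 2: ['desert', 'an', 'warm'] (min_width=14, slack=4)
Line 3: ['have', 'window', 'play'] (min_width=16, slack=2)
Line 4: ['cheese', 'my', 'I', 'bright'] (min_width=18, slack=0)
Line 5: ['message', 'for', 'frog'] (min_width=16, slack=2)
Line 6: ['word', 'problem'] (min_width=12, slack=6)

Answer: |end      structure|
|desert   an   warm|
|have  window  play|
|cheese my I bright|
|message  for  frog|
|word problem      |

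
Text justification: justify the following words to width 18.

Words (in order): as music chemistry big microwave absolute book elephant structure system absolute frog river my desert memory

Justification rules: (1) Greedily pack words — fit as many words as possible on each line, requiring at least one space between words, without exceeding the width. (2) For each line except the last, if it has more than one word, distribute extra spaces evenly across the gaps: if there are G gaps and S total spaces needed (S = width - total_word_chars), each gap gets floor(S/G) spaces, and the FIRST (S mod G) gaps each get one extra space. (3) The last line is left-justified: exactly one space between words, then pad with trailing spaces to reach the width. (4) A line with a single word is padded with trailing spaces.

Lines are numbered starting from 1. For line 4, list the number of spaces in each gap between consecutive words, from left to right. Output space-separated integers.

Answer: 1

Derivation:
Line 1: ['as', 'music', 'chemistry'] (min_width=18, slack=0)
Line 2: ['big', 'microwave'] (min_width=13, slack=5)
Line 3: ['absolute', 'book'] (min_width=13, slack=5)
Line 4: ['elephant', 'structure'] (min_width=18, slack=0)
Line 5: ['system', 'absolute'] (min_width=15, slack=3)
Line 6: ['frog', 'river', 'my'] (min_width=13, slack=5)
Line 7: ['desert', 'memory'] (min_width=13, slack=5)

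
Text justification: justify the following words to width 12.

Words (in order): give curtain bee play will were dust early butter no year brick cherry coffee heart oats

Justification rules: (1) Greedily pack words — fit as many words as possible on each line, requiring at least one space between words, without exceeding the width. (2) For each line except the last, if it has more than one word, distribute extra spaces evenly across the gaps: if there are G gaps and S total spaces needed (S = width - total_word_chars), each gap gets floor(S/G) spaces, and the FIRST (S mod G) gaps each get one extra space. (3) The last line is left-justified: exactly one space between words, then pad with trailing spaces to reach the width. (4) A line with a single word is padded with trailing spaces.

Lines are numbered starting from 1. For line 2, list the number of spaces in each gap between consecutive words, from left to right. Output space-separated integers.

Line 1: ['give', 'curtain'] (min_width=12, slack=0)
Line 2: ['bee', 'play'] (min_width=8, slack=4)
Line 3: ['will', 'were'] (min_width=9, slack=3)
Line 4: ['dust', 'early'] (min_width=10, slack=2)
Line 5: ['butter', 'no'] (min_width=9, slack=3)
Line 6: ['year', 'brick'] (min_width=10, slack=2)
Line 7: ['cherry'] (min_width=6, slack=6)
Line 8: ['coffee', 'heart'] (min_width=12, slack=0)
Line 9: ['oats'] (min_width=4, slack=8)

Answer: 5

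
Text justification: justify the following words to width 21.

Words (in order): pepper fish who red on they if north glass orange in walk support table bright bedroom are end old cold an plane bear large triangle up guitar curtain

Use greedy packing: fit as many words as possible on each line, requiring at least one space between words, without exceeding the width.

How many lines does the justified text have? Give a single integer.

Answer: 8

Derivation:
Line 1: ['pepper', 'fish', 'who', 'red'] (min_width=19, slack=2)
Line 2: ['on', 'they', 'if', 'north'] (min_width=16, slack=5)
Line 3: ['glass', 'orange', 'in', 'walk'] (min_width=20, slack=1)
Line 4: ['support', 'table', 'bright'] (min_width=20, slack=1)
Line 5: ['bedroom', 'are', 'end', 'old'] (min_width=19, slack=2)
Line 6: ['cold', 'an', 'plane', 'bear'] (min_width=18, slack=3)
Line 7: ['large', 'triangle', 'up'] (min_width=17, slack=4)
Line 8: ['guitar', 'curtain'] (min_width=14, slack=7)
Total lines: 8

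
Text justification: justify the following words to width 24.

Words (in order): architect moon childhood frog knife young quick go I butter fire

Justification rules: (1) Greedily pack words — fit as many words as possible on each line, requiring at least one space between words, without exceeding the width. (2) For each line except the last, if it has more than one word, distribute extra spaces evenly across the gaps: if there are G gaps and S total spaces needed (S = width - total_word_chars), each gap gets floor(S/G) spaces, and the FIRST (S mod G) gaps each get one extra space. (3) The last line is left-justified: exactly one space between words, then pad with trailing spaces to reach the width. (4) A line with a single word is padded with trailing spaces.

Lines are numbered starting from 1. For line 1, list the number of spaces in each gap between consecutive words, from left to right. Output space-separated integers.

Line 1: ['architect', 'moon', 'childhood'] (min_width=24, slack=0)
Line 2: ['frog', 'knife', 'young', 'quick'] (min_width=22, slack=2)
Line 3: ['go', 'I', 'butter', 'fire'] (min_width=16, slack=8)

Answer: 1 1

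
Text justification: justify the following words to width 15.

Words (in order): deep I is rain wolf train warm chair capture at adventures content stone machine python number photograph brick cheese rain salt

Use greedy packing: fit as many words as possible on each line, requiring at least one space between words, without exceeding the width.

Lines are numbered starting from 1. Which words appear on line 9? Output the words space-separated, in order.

Answer: brick cheese

Derivation:
Line 1: ['deep', 'I', 'is', 'rain'] (min_width=14, slack=1)
Line 2: ['wolf', 'train', 'warm'] (min_width=15, slack=0)
Line 3: ['chair', 'capture'] (min_width=13, slack=2)
Line 4: ['at', 'adventures'] (min_width=13, slack=2)
Line 5: ['content', 'stone'] (min_width=13, slack=2)
Line 6: ['machine', 'python'] (min_width=14, slack=1)
Line 7: ['number'] (min_width=6, slack=9)
Line 8: ['photograph'] (min_width=10, slack=5)
Line 9: ['brick', 'cheese'] (min_width=12, slack=3)
Line 10: ['rain', 'salt'] (min_width=9, slack=6)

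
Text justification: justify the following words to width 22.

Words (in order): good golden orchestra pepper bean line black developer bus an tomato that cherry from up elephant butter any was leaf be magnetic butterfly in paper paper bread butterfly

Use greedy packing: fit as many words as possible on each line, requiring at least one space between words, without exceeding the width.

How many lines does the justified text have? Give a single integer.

Line 1: ['good', 'golden', 'orchestra'] (min_width=21, slack=1)
Line 2: ['pepper', 'bean', 'line', 'black'] (min_width=22, slack=0)
Line 3: ['developer', 'bus', 'an'] (min_width=16, slack=6)
Line 4: ['tomato', 'that', 'cherry'] (min_width=18, slack=4)
Line 5: ['from', 'up', 'elephant'] (min_width=16, slack=6)
Line 6: ['butter', 'any', 'was', 'leaf', 'be'] (min_width=22, slack=0)
Line 7: ['magnetic', 'butterfly', 'in'] (min_width=21, slack=1)
Line 8: ['paper', 'paper', 'bread'] (min_width=17, slack=5)
Line 9: ['butterfly'] (min_width=9, slack=13)
Total lines: 9

Answer: 9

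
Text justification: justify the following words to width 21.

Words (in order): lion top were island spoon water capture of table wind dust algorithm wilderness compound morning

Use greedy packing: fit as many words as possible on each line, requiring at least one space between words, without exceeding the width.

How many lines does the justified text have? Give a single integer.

Line 1: ['lion', 'top', 'were', 'island'] (min_width=20, slack=1)
Line 2: ['spoon', 'water', 'capture'] (min_width=19, slack=2)
Line 3: ['of', 'table', 'wind', 'dust'] (min_width=18, slack=3)
Line 4: ['algorithm', 'wilderness'] (min_width=20, slack=1)
Line 5: ['compound', 'morning'] (min_width=16, slack=5)
Total lines: 5

Answer: 5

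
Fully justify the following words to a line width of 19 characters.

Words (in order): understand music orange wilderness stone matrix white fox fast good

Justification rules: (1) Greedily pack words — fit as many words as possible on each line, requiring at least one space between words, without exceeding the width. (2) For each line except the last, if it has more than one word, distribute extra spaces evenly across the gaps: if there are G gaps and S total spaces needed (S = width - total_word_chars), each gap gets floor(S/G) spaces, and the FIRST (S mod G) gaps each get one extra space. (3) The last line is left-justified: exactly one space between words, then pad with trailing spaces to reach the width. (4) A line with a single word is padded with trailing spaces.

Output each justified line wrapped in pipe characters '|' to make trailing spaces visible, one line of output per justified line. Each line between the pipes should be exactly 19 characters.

Answer: |understand    music|
|orange   wilderness|
|stone  matrix white|
|fox fast good      |

Derivation:
Line 1: ['understand', 'music'] (min_width=16, slack=3)
Line 2: ['orange', 'wilderness'] (min_width=17, slack=2)
Line 3: ['stone', 'matrix', 'white'] (min_width=18, slack=1)
Line 4: ['fox', 'fast', 'good'] (min_width=13, slack=6)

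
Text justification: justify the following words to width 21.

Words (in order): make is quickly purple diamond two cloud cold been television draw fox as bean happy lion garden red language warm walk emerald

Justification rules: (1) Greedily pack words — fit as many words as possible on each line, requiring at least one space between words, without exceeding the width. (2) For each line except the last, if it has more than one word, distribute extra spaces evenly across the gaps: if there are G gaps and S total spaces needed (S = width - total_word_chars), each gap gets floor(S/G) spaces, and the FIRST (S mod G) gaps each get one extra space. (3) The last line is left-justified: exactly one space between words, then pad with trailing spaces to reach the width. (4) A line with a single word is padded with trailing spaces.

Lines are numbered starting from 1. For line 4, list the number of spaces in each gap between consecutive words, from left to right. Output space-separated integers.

Line 1: ['make', 'is', 'quickly'] (min_width=15, slack=6)
Line 2: ['purple', 'diamond', 'two'] (min_width=18, slack=3)
Line 3: ['cloud', 'cold', 'been'] (min_width=15, slack=6)
Line 4: ['television', 'draw', 'fox'] (min_width=19, slack=2)
Line 5: ['as', 'bean', 'happy', 'lion'] (min_width=18, slack=3)
Line 6: ['garden', 'red', 'language'] (min_width=19, slack=2)
Line 7: ['warm', 'walk', 'emerald'] (min_width=17, slack=4)

Answer: 2 2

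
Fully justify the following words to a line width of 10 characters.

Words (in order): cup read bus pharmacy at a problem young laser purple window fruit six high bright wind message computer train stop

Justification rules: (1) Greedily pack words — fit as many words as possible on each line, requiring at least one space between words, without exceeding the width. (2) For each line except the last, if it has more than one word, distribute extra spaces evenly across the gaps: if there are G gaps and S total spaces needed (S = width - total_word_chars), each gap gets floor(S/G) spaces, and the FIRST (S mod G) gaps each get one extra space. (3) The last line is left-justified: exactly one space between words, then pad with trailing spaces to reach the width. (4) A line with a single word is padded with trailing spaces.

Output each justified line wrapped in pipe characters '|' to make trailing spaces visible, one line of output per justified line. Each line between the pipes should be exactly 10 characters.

Answer: |cup   read|
|bus       |
|pharmacy  |
|at       a|
|problem   |
|young     |
|laser     |
|purple    |
|window    |
|fruit  six|
|high      |
|bright    |
|wind      |
|message   |
|computer  |
|train stop|

Derivation:
Line 1: ['cup', 'read'] (min_width=8, slack=2)
Line 2: ['bus'] (min_width=3, slack=7)
Line 3: ['pharmacy'] (min_width=8, slack=2)
Line 4: ['at', 'a'] (min_width=4, slack=6)
Line 5: ['problem'] (min_width=7, slack=3)
Line 6: ['young'] (min_width=5, slack=5)
Line 7: ['laser'] (min_width=5, slack=5)
Line 8: ['purple'] (min_width=6, slack=4)
Line 9: ['window'] (min_width=6, slack=4)
Line 10: ['fruit', 'six'] (min_width=9, slack=1)
Line 11: ['high'] (min_width=4, slack=6)
Line 12: ['bright'] (min_width=6, slack=4)
Line 13: ['wind'] (min_width=4, slack=6)
Line 14: ['message'] (min_width=7, slack=3)
Line 15: ['computer'] (min_width=8, slack=2)
Line 16: ['train', 'stop'] (min_width=10, slack=0)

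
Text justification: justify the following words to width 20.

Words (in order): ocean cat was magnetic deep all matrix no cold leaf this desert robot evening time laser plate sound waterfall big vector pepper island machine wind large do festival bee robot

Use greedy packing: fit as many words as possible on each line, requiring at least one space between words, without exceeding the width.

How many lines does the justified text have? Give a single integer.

Answer: 11

Derivation:
Line 1: ['ocean', 'cat', 'was'] (min_width=13, slack=7)
Line 2: ['magnetic', 'deep', 'all'] (min_width=17, slack=3)
Line 3: ['matrix', 'no', 'cold', 'leaf'] (min_width=19, slack=1)
Line 4: ['this', 'desert', 'robot'] (min_width=17, slack=3)
Line 5: ['evening', 'time', 'laser'] (min_width=18, slack=2)
Line 6: ['plate', 'sound'] (min_width=11, slack=9)
Line 7: ['waterfall', 'big', 'vector'] (min_width=20, slack=0)
Line 8: ['pepper', 'island'] (min_width=13, slack=7)
Line 9: ['machine', 'wind', 'large'] (min_width=18, slack=2)
Line 10: ['do', 'festival', 'bee'] (min_width=15, slack=5)
Line 11: ['robot'] (min_width=5, slack=15)
Total lines: 11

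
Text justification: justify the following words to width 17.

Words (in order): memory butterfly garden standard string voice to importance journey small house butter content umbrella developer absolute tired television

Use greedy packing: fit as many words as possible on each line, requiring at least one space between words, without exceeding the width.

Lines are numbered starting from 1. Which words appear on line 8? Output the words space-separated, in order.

Answer: developer

Derivation:
Line 1: ['memory', 'butterfly'] (min_width=16, slack=1)
Line 2: ['garden', 'standard'] (min_width=15, slack=2)
Line 3: ['string', 'voice', 'to'] (min_width=15, slack=2)
Line 4: ['importance'] (min_width=10, slack=7)
Line 5: ['journey', 'small'] (min_width=13, slack=4)
Line 6: ['house', 'butter'] (min_width=12, slack=5)
Line 7: ['content', 'umbrella'] (min_width=16, slack=1)
Line 8: ['developer'] (min_width=9, slack=8)
Line 9: ['absolute', 'tired'] (min_width=14, slack=3)
Line 10: ['television'] (min_width=10, slack=7)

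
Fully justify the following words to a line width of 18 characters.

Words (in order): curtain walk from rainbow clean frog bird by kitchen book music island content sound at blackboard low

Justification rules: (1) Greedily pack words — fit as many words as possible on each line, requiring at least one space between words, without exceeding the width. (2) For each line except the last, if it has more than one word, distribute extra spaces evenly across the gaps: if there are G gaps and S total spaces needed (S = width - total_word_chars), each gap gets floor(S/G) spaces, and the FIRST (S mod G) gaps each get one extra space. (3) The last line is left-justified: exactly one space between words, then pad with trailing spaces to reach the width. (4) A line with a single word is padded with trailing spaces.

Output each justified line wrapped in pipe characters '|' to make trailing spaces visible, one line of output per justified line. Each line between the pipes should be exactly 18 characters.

Line 1: ['curtain', 'walk', 'from'] (min_width=17, slack=1)
Line 2: ['rainbow', 'clean', 'frog'] (min_width=18, slack=0)
Line 3: ['bird', 'by', 'kitchen'] (min_width=15, slack=3)
Line 4: ['book', 'music', 'island'] (min_width=17, slack=1)
Line 5: ['content', 'sound', 'at'] (min_width=16, slack=2)
Line 6: ['blackboard', 'low'] (min_width=14, slack=4)

Answer: |curtain  walk from|
|rainbow clean frog|
|bird   by  kitchen|
|book  music island|
|content  sound  at|
|blackboard low    |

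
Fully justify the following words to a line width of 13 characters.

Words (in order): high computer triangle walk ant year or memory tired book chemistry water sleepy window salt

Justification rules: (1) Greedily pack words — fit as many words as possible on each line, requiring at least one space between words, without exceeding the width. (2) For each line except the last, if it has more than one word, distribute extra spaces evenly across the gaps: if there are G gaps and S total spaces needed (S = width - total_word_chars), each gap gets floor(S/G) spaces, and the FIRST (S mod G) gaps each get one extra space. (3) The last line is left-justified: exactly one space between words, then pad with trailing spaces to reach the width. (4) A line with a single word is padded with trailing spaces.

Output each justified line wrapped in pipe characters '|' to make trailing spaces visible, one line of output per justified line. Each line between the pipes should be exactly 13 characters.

Line 1: ['high', 'computer'] (min_width=13, slack=0)
Line 2: ['triangle', 'walk'] (min_width=13, slack=0)
Line 3: ['ant', 'year', 'or'] (min_width=11, slack=2)
Line 4: ['memory', 'tired'] (min_width=12, slack=1)
Line 5: ['book'] (min_width=4, slack=9)
Line 6: ['chemistry'] (min_width=9, slack=4)
Line 7: ['water', 'sleepy'] (min_width=12, slack=1)
Line 8: ['window', 'salt'] (min_width=11, slack=2)

Answer: |high computer|
|triangle walk|
|ant  year  or|
|memory  tired|
|book         |
|chemistry    |
|water  sleepy|
|window salt  |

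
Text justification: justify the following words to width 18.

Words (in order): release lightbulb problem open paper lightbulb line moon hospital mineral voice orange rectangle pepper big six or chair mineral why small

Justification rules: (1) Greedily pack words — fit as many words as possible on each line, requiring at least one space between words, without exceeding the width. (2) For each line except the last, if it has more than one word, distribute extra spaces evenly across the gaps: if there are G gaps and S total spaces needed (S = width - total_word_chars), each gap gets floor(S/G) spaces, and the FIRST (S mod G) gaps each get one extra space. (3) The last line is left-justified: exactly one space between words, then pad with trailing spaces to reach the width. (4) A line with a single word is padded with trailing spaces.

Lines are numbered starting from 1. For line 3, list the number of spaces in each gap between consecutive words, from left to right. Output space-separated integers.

Answer: 5

Derivation:
Line 1: ['release', 'lightbulb'] (min_width=17, slack=1)
Line 2: ['problem', 'open', 'paper'] (min_width=18, slack=0)
Line 3: ['lightbulb', 'line'] (min_width=14, slack=4)
Line 4: ['moon', 'hospital'] (min_width=13, slack=5)
Line 5: ['mineral', 'voice'] (min_width=13, slack=5)
Line 6: ['orange', 'rectangle'] (min_width=16, slack=2)
Line 7: ['pepper', 'big', 'six', 'or'] (min_width=17, slack=1)
Line 8: ['chair', 'mineral', 'why'] (min_width=17, slack=1)
Line 9: ['small'] (min_width=5, slack=13)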